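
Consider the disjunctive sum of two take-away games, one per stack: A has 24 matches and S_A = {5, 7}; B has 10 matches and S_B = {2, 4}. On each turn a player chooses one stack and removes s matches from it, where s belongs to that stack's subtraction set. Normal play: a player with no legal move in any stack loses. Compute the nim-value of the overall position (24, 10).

Stack A, S = {5, 7}:
G(0) = 0
G(1) = mex{} = 0
G(2) = mex{} = 0
G(3) = mex{} = 0
G(4) = mex{} = 0
G(5) = mex{0} = 1
G(6) = mex{0} = 1
G(7) = mex{0,0} = 1
G(8) = mex{0,0} = 1
G(9) = mex{0,0} = 1
G(10) = mex{1,0} = 2
G(11) = mex{1,0} = 2
G(12) = mex{1,1} = 0
G(13) = mex{1,1} = 0
G(14) = mex{1,1} = 0
G(15) = mex{2,1} = 0
G(16) = mex{2,1} = 0
G(17) = mex{0,2} = 1
G(18) = mex{0,2} = 1
G(19) = mex{0,0} = 1
G(20) = mex{0,0} = 1
G(21) = mex{0,0} = 1
G(22) = mex{1,0} = 2
G(23) = mex{1,0} = 2
G(24) = mex{1,1} = 0
G_A(24) = 0.
Stack B, S = {2, 4}:
n :  0  1  2  3  4  5  6  7  8  9 10
G :  0  0  1  1  2  2  0  0  1  1  2
G_B(10) = 2.
Combined Grundy value = 0 ⊕ 2 = 2.

2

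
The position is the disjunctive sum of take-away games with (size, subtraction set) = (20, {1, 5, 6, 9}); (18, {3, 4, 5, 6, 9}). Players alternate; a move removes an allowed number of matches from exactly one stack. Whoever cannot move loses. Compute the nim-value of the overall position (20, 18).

Stack A, S = {1, 5, 6, 9}:
n :  0  1  2  3  4  5  6  7  8  9 10 11 12 13 14 15 16 17 18 19 20
G :  0  1  0  1  0  1  2  3  2  3  2  3  0  1  0  1  0  1  2  3  2
G_A(20) = 2.
Stack B, S = {3, 4, 5, 6, 9}:
n :  0  1  2  3  4  5  6  7  8  9 10 11 12 13 14 15 16 17 18
G :  0  0  0  1  1  1  2  2  2  3  3  3  0  0  0  1  1  1  2
G_B(18) = 2.
Combined Grundy value = 2 ⊕ 2 = 0.

0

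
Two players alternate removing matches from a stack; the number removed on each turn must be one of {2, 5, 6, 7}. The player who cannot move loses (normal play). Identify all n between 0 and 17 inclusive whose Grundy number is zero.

n :  0  1  2  3  4  5  6  7  8  9 10 11 12 13 14 15 16 17
G :  0  0  1  1  0  2  1  3  2  2  3  3  0  0  1  1  0  2
P-positions are exactly the n with G(n) = 0.

0, 1, 4, 12, 13, 16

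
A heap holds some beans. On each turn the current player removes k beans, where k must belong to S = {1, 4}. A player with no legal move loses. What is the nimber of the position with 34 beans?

n :  0  1  2  3  4  5  6  7  8  9 10 11 12 13 14 15 16 17 18 19 20 21 22 23 24 25 26 27 28 29 30 31 32 33 34
G :  0  1  0  1  2  0  1  0  1  2  0  1  0  1  2  0  1  0  1  2  0  1  0  1  2  0  1  0  1  2  0  1  0  1  2

2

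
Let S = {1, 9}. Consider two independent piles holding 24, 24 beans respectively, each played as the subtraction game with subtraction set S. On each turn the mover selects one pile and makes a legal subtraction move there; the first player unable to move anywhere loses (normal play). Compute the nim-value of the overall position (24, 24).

All piles use S = {1, 9}:
G(0) = 0
G(1) = mex{0} = 1
G(2) = mex{1} = 0
G(3) = mex{0} = 1
G(4) = mex{1} = 0
G(5) = mex{0} = 1
G(6) = mex{1} = 0
G(7) = mex{0} = 1
G(8) = mex{1} = 0
G(9) = mex{0,0} = 1
G(10) = mex{1,1} = 0
G(11) = mex{0,0} = 1
G(12) = mex{1,1} = 0
G(13) = mex{0,0} = 1
G(14) = mex{1,1} = 0
G(15) = mex{0,0} = 1
G(16) = mex{1,1} = 0
G(17) = mex{0,0} = 1
G(18) = mex{1,1} = 0
G(19) = mex{0,0} = 1
G(20) = mex{1,1} = 0
G(21) = mex{0,0} = 1
G(22) = mex{1,1} = 0
G(23) = mex{0,0} = 1
G(24) = mex{1,1} = 0
Pile A: G(24) = 0.
Pile B: G(24) = 0.
Combined Grundy value = 0 ⊕ 0 = 0.

0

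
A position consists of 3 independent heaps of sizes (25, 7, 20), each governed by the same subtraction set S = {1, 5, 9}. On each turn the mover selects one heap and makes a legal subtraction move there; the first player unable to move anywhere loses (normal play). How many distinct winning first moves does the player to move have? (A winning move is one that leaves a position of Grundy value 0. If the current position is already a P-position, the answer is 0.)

All heaps use S = {1, 5, 9}:
n :  0  1  2  3  4  5  6  7  8  9 10 11 12 13 14 15 16 17 18 19 20 21 22 23 24 25
G :  0  1  0  1  0  1  0  1  0  1  0  1  0  1  0  1  0  1  0  1  0  1  0  1  0  1
Heap A: G(25) = 1.
Heap B: G(7) = 1.
Heap C: G(20) = 0.
Combined Grundy value = 1 ⊕ 1 ⊕ 0 = 0.
A winning move leaves total XOR = 0, i.e. changes one component's Grundy value g to g ⊕ X where X is the current total.
Heap A: target g' = 1⊕0 = 1, but every legal move changes the Grundy value (mex property), so 0 moves.
Heap B: target g' = 1⊕0 = 1, but every legal move changes the Grundy value (mex property), so 0 moves.
Heap C: target g' = 0⊕0 = 0, but every legal move changes the Grundy value (mex property), so 0 moves.

0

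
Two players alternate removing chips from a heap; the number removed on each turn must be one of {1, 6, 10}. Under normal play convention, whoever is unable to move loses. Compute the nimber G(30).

n :  0  1  2  3  4  5  6  7  8  9 10 11 12 13 14 15 16 17 18 19 20 21 22 23 24 25 26 27 28 29 30
G :  0  1  0  1  0  1  2  0  1  0  1  0  1  2  3  2  0  1  0  1  0  1  2  0  1  0  1  0  1  2  3

3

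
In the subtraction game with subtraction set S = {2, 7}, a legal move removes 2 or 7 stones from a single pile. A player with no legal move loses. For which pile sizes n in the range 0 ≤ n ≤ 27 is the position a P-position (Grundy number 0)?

0, 1, 4, 5, 9, 10, 13, 14, 18, 19, 22, 23, 27

G(0) = 0
G(1) = mex{} = 0
G(2) = mex{0} = 1
G(3) = mex{0} = 1
G(4) = mex{1} = 0
G(5) = mex{1} = 0
G(6) = mex{0} = 1
G(7) = mex{0,0} = 1
G(8) = mex{1,0} = 2
G(9) = mex{1,1} = 0
G(10) = mex{2,1} = 0
G(11) = mex{0,0} = 1
G(12) = mex{0,0} = 1
G(13) = mex{1,1} = 0
G(14) = mex{1,1} = 0
G(15) = mex{0,2} = 1
G(16) = mex{0,0} = 1
G(17) = mex{1,0} = 2
G(18) = mex{1,1} = 0
G(19) = mex{2,1} = 0
G(20) = mex{0,0} = 1
G(21) = mex{0,0} = 1
G(22) = mex{1,1} = 0
G(23) = mex{1,1} = 0
G(24) = mex{0,2} = 1
G(25) = mex{0,0} = 1
G(26) = mex{1,0} = 2
G(27) = mex{1,1} = 0
P-positions are exactly the n with G(n) = 0.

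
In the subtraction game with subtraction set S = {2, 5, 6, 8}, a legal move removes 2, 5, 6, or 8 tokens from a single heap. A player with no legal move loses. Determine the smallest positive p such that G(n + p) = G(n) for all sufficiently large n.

n :  0  1  2  3  4  5  6  7  8  9 10 11 12 13 14 15 16 17 18 19 20 21 22 23 24 25 26 27 28 29
G :  0  0  1  1  0  2  1  3  2  2  3  0  2  1  0  0  1  1  0  2  1  3  2  2  3  0  2  1  0  0
G(n+14) = G(n) holds for n = 0,…,7 (a full window of length max(S) = 8), so the sequence is purely periodic with period 14.

14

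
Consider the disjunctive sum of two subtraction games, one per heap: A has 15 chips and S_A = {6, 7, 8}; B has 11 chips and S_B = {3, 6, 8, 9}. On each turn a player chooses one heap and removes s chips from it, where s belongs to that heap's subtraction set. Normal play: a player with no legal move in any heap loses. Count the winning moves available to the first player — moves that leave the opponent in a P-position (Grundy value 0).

1

Heap A, S = {6, 7, 8}:
n :  0  1  2  3  4  5  6  7  8  9 10 11 12 13 14 15
G :  0  0  0  0  0  0  1  1  1  1  1  1  2  2  0  0
G_A(15) = 0.
Heap B, S = {3, 6, 8, 9}:
G(0) = 0
G(1) = mex{} = 0
G(2) = mex{} = 0
G(3) = mex{0} = 1
G(4) = mex{0} = 1
G(5) = mex{0} = 1
G(6) = mex{1,0} = 2
G(7) = mex{1,0} = 2
G(8) = mex{1,0,0} = 2
G(9) = mex{2,1,0,0} = 3
G(10) = mex{2,1,0,0} = 3
G(11) = mex{2,1,1,0} = 3
G_B(11) = 3.
Combined Grundy value = 0 ⊕ 3 = 3.
A winning move leaves total XOR = 0, i.e. changes one component's Grundy value g to g ⊕ X where X is the current total.
Heap A: need g' = 0⊕3 = 3. Options: 15−6→G=1, 15−7→G=1, 15−8→G=1. Hits: 0.
Heap B: need g' = 3⊕3 = 0. Options: 11−3→G=2, 11−6→G=1, 11−8→G=1, 11−9→G=0. Hits: 1.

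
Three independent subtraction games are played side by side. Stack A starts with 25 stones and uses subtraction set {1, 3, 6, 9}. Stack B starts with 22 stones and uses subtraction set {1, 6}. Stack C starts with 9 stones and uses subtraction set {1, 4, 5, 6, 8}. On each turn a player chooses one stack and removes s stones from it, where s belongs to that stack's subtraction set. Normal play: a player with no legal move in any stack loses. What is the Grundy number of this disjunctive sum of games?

Stack A, S = {1, 3, 6, 9}:
G(0) = 0
G(1) = mex{0} = 1
G(2) = mex{1} = 0
G(3) = mex{0,0} = 1
G(4) = mex{1,1} = 0
G(5) = mex{0,0} = 1
G(6) = mex{1,1,0} = 2
G(7) = mex{2,0,1} = 3
G(8) = mex{3,1,0} = 2
G(9) = mex{2,2,1,0} = 3
G(10) = mex{3,3,0,1} = 2
G(11) = mex{2,2,1,0} = 3
G(12) = mex{3,3,2,1} = 0
G(13) = mex{0,2,3,0} = 1
G(14) = mex{1,3,2,1} = 0
G(15) = mex{0,0,3,2} = 1
G(16) = mex{1,1,2,3} = 0
G(17) = mex{0,0,3,2} = 1
G(18) = mex{1,1,0,3} = 2
G(19) = mex{2,0,1,2} = 3
G(20) = mex{3,1,0,3} = 2
G(21) = mex{2,2,1,0} = 3
G(22) = mex{3,3,0,1} = 2
G(23) = mex{2,2,1,0} = 3
G(24) = mex{3,3,2,1} = 0
G(25) = mex{0,2,3,0} = 1
G_A(25) = 1.
Stack B, S = {1, 6}:
n :  0  1  2  3  4  5  6  7  8  9 10 11 12 13 14 15 16 17 18 19 20 21 22
G :  0  1  0  1  0  1  2  0  1  0  1  0  1  2  0  1  0  1  0  1  2  0  1
G_B(22) = 1.
Stack C, S = {1, 4, 5, 6, 8}:
n : 0 1 2 3 4 5 6 7 8 9
G : 0 1 0 1 2 3 2 3 4 0
G_C(9) = 0.
Combined Grundy value = 1 ⊕ 1 ⊕ 0 = 0.

0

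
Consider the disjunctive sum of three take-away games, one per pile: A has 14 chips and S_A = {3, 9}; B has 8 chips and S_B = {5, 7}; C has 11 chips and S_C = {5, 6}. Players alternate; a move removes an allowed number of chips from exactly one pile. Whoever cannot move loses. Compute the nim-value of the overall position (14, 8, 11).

Pile A, S = {3, 9}:
n :  0  1  2  3  4  5  6  7  8  9 10 11 12 13 14
G :  0  0  0  1  1  1  0  0  0  1  1  1  0  0  0
G_A(14) = 0.
Pile B, S = {5, 7}:
G(0) = 0
G(1) = mex{} = 0
G(2) = mex{} = 0
G(3) = mex{} = 0
G(4) = mex{} = 0
G(5) = mex{0} = 1
G(6) = mex{0} = 1
G(7) = mex{0,0} = 1
G(8) = mex{0,0} = 1
G_B(8) = 1.
Pile C, S = {5, 6}:
G(0) = 0
G(1) = mex{} = 0
G(2) = mex{} = 0
G(3) = mex{} = 0
G(4) = mex{} = 0
G(5) = mex{0} = 1
G(6) = mex{0,0} = 1
G(7) = mex{0,0} = 1
G(8) = mex{0,0} = 1
G(9) = mex{0,0} = 1
G(10) = mex{1,0} = 2
G(11) = mex{1,1} = 0
G_C(11) = 0.
Combined Grundy value = 0 ⊕ 1 ⊕ 0 = 1.

1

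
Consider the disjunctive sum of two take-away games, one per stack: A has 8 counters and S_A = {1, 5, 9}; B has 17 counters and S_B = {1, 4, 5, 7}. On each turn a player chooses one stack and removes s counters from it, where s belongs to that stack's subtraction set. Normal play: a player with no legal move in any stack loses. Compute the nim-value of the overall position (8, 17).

Stack A, S = {1, 5, 9}:
n : 0 1 2 3 4 5 6 7 8
G : 0 1 0 1 0 1 0 1 0
G_A(8) = 0.
Stack B, S = {1, 4, 5, 7}:
n :  0  1  2  3  4  5  6  7  8  9 10 11 12 13 14 15 16 17
G :  0  1  0  1  2  3  2  3  0  1  0  1  2  3  2  3  0  1
G_B(17) = 1.
Combined Grundy value = 0 ⊕ 1 = 1.

1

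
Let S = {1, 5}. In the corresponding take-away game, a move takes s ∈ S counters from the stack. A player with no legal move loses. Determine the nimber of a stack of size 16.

0

n :  0  1  2  3  4  5  6  7  8  9 10 11 12 13 14 15 16
G :  0  1  0  1  0  1  0  1  0  1  0  1  0  1  0  1  0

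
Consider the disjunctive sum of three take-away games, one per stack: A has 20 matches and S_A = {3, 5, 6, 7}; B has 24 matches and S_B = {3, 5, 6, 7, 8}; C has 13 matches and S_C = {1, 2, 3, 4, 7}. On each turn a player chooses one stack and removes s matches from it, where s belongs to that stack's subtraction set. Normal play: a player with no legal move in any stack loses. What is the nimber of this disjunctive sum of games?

Stack A, S = {3, 5, 6, 7}:
G(0) = 0
G(1) = mex{} = 0
G(2) = mex{} = 0
G(3) = mex{0} = 1
G(4) = mex{0} = 1
G(5) = mex{0,0} = 1
G(6) = mex{1,0,0} = 2
G(7) = mex{1,0,0,0} = 2
G(8) = mex{1,1,0,0} = 2
G(9) = mex{2,1,1,0} = 3
G(10) = mex{2,1,1,1} = 0
G(11) = mex{2,2,1,1} = 0
G(12) = mex{3,2,2,1} = 0
G(13) = mex{0,2,2,2} = 1
G(14) = mex{0,3,2,2} = 1
G(15) = mex{0,0,3,2} = 1
G(16) = mex{1,0,0,3} = 2
G(17) = mex{1,0,0,0} = 2
G(18) = mex{1,1,0,0} = 2
G(19) = mex{2,1,1,0} = 3
G(20) = mex{2,1,1,1} = 0
G_A(20) = 0.
Stack B, S = {3, 5, 6, 7, 8}:
n :  0  1  2  3  4  5  6  7  8  9 10 11 12 13 14 15 16 17 18 19 20 21 22 23 24
G :  0  0  0  1  1  1  2  2  2  3  3  0  0  0  1  1  1  2  2  2  3  3  0  0  0
G_B(24) = 0.
Stack C, S = {1, 2, 3, 4, 7}:
G(0) = 0
G(1) = mex{0} = 1
G(2) = mex{1,0} = 2
G(3) = mex{2,1,0} = 3
G(4) = mex{3,2,1,0} = 4
G(5) = mex{4,3,2,1} = 0
G(6) = mex{0,4,3,2} = 1
G(7) = mex{1,0,4,3,0} = 2
G(8) = mex{2,1,0,4,1} = 3
G(9) = mex{3,2,1,0,2} = 4
G(10) = mex{4,3,2,1,3} = 0
G(11) = mex{0,4,3,2,4} = 1
G(12) = mex{1,0,4,3,0} = 2
G(13) = mex{2,1,0,4,1} = 3
G_C(13) = 3.
Combined Grundy value = 0 ⊕ 0 ⊕ 3 = 3.

3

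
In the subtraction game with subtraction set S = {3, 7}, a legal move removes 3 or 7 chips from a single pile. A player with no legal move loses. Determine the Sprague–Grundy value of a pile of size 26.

0

n :  0  1  2  3  4  5  6  7  8  9 10 11 12 13 14 15 16 17 18 19 20 21 22 23 24 25 26
G :  0  0  0  1  1  1  0  2  2  1  0  0  0  1  1  1  0  2  2  1  0  0  0  1  1  1  0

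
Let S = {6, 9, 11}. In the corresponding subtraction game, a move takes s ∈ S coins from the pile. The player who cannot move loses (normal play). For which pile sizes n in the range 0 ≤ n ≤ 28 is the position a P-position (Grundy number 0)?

0, 1, 2, 3, 4, 5, 17, 18, 19, 20, 21, 22

n :  0  1  2  3  4  5  6  7  8  9 10 11 12 13 14 15 16 17 18 19 20 21 22 23 24 25 26 27 28
G :  0  0  0  0  0  0  1  1  1  1  1  1  2  2  2  2  2  0  0  0  0  0  0  1  1  1  1  1  1
P-positions are exactly the n with G(n) = 0.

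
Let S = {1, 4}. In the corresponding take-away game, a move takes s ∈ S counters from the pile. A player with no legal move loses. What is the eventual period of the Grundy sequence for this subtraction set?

n :  0  1  2  3  4  5  6  7  8  9 10 11 12 13 14
G :  0  1  0  1  2  0  1  0  1  2  0  1  0  1  2
G(n+5) = G(n) holds for n = 0,…,3 (a full window of length max(S) = 4), so the sequence is purely periodic with period 5.

5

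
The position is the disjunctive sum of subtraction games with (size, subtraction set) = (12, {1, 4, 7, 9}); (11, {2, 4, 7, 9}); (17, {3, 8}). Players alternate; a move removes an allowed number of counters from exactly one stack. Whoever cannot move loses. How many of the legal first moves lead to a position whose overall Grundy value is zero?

3

Stack A, S = {1, 4, 7, 9}:
G(0) = 0
G(1) = mex{0} = 1
G(2) = mex{1} = 0
G(3) = mex{0} = 1
G(4) = mex{1,0} = 2
G(5) = mex{2,1} = 0
G(6) = mex{0,0} = 1
G(7) = mex{1,1,0} = 2
G(8) = mex{2,2,1} = 0
G(9) = mex{0,0,0,0} = 1
G(10) = mex{1,1,1,1} = 0
G(11) = mex{0,2,2,0} = 1
G(12) = mex{1,0,0,1} = 2
G_A(12) = 2.
Stack B, S = {2, 4, 7, 9}:
n :  0  1  2  3  4  5  6  7  8  9 10 11
G :  0  0  1  1  2  2  0  3  1  4  2  0
G_B(11) = 0.
Stack C, S = {3, 8}:
n :  0  1  2  3  4  5  6  7  8  9 10 11 12 13 14 15 16 17
G :  0  0  0  1  1  1  0  0  2  1  1  0  0  0  1  1  1  0
G_C(17) = 0.
Combined Grundy value = 2 ⊕ 0 ⊕ 0 = 2.
A winning move leaves total XOR = 0, i.e. changes one component's Grundy value g to g ⊕ X where X is the current total.
Stack A: need g' = 2⊕2 = 0. Options: 12−1→G=1, 12−4→G=0, 12−7→G=0, 12−9→G=1. Hits: 2.
Stack B: need g' = 0⊕2 = 2. Options: 11−2→G=4, 11−4→G=3, 11−7→G=2, 11−9→G=1. Hits: 1.
Stack C: need g' = 0⊕2 = 2. Options: 17−3→G=1, 17−8→G=1. Hits: 0.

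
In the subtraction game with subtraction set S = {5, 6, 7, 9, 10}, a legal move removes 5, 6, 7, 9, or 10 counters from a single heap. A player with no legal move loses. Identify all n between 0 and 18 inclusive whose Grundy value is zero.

0, 1, 2, 3, 4, 15, 16, 17, 18

n :  0  1  2  3  4  5  6  7  8  9 10 11 12 13 14 15 16 17 18
G :  0  0  0  0  0  1  1  1  1  1  2  2  2  2  2  0  0  0  0
P-positions are exactly the n with G(n) = 0.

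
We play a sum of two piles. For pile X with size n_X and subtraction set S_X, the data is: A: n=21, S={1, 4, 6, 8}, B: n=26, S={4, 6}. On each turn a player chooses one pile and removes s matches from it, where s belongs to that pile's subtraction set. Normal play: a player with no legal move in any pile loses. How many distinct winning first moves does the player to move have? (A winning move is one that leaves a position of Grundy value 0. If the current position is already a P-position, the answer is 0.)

3

Pile A, S = {1, 4, 6, 8}:
G(0) = 0
G(1) = mex{0} = 1
G(2) = mex{1} = 0
G(3) = mex{0} = 1
G(4) = mex{1,0} = 2
G(5) = mex{2,1} = 0
G(6) = mex{0,0,0} = 1
G(7) = mex{1,1,1} = 0
G(8) = mex{0,2,0,0} = 1
G(9) = mex{1,0,1,1} = 2
G(10) = mex{2,1,2,0} = 3
G(11) = mex{3,0,0,1} = 2
G(12) = mex{2,1,1,2} = 0
G(13) = mex{0,2,0,0} = 1
G(14) = mex{1,3,1,1} = 0
G(15) = mex{0,2,2,0} = 1
G(16) = mex{1,0,3,1} = 2
G(17) = mex{2,1,2,2} = 0
G(18) = mex{0,0,0,3} = 1
G(19) = mex{1,1,1,2} = 0
G(20) = mex{0,2,0,0} = 1
G(21) = mex{1,0,1,1} = 2
G_A(21) = 2.
Pile B, S = {4, 6}:
n :  0  1  2  3  4  5  6  7  8  9 10 11 12 13 14 15 16 17 18 19 20 21 22 23 24 25 26
G :  0  0  0  0  1  1  1  1  2  2  0  0  0  0  1  1  1  1  2  2  0  0  0  0  1  1  1
G_B(26) = 1.
Combined Grundy value = 2 ⊕ 1 = 3.
A winning move leaves total XOR = 0, i.e. changes one component's Grundy value g to g ⊕ X where X is the current total.
Pile A: need g' = 2⊕3 = 1. Options: 21−1→G=1, 21−4→G=0, 21−6→G=1, 21−8→G=1. Hits: 3.
Pile B: need g' = 1⊕3 = 2. Options: 26−4→G=0, 26−6→G=0. Hits: 0.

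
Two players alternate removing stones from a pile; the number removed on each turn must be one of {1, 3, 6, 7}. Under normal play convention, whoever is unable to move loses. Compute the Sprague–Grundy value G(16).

0

n :  0  1  2  3  4  5  6  7  8  9 10 11 12 13 14 15 16
G :  0  1  0  1  0  1  2  3  2  3  2  3  0  1  0  1  0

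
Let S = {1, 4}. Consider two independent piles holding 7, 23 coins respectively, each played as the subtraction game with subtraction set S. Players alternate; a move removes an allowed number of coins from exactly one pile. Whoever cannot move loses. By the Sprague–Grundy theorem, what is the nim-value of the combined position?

All piles use S = {1, 4}:
G(0) = 0
G(1) = mex{0} = 1
G(2) = mex{1} = 0
G(3) = mex{0} = 1
G(4) = mex{1,0} = 2
G(5) = mex{2,1} = 0
G(6) = mex{0,0} = 1
G(7) = mex{1,1} = 0
G(8) = mex{0,2} = 1
G(9) = mex{1,0} = 2
G(10) = mex{2,1} = 0
G(11) = mex{0,0} = 1
G(12) = mex{1,1} = 0
G(13) = mex{0,2} = 1
G(14) = mex{1,0} = 2
G(15) = mex{2,1} = 0
G(16) = mex{0,0} = 1
G(17) = mex{1,1} = 0
G(18) = mex{0,2} = 1
G(19) = mex{1,0} = 2
G(20) = mex{2,1} = 0
G(21) = mex{0,0} = 1
G(22) = mex{1,1} = 0
G(23) = mex{0,2} = 1
Pile A: G(7) = 0.
Pile B: G(23) = 1.
Combined Grundy value = 0 ⊕ 1 = 1.

1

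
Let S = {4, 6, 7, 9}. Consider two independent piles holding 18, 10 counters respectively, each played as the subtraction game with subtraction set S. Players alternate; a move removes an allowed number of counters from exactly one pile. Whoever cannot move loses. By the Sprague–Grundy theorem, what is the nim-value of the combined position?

3

All piles use S = {4, 6, 7, 9}:
n :  0  1  2  3  4  5  6  7  8  9 10 11 12 13 14 15 16 17 18
G :  0  0  0  0  1  1  1  1  2  2  2  2  3  0  0  0  0  1  1
Pile A: G(18) = 1.
Pile B: G(10) = 2.
Combined Grundy value = 1 ⊕ 2 = 3.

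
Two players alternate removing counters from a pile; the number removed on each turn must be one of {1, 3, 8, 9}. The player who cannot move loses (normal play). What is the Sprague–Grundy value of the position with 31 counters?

n :  0  1  2  3  4  5  6  7  8  9 10 11 12 13 14 15 16 17 18 19 20 21 22 23 24 25 26 27 28 29 30 31
G :  0  1  0  1  0  1  0  1  2  3  2  3  2  3  2  3  0  1  0  1  0  1  0  1  2  3  2  3  2  3  2  3

3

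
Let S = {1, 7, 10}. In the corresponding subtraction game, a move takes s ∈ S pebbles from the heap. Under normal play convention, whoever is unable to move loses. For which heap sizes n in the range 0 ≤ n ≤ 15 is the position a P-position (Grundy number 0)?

0, 2, 4, 6, 8

n :  0  1  2  3  4  5  6  7  8  9 10 11 12 13 14 15
G :  0  1  0  1  0  1  0  1  0  1  2  3  2  3  2  3
P-positions are exactly the n with G(n) = 0.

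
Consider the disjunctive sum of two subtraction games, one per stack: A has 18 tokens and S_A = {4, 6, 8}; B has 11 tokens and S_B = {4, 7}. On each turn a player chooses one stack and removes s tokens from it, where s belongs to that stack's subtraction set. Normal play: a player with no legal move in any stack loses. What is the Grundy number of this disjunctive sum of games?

1

Stack A, S = {4, 6, 8}:
n :  0  1  2  3  4  5  6  7  8  9 10 11 12 13 14 15 16 17 18
G :  0  0  0  0  1  1  1  1  2  2  2  2  0  0  0  0  1  1  1
G_A(18) = 1.
Stack B, S = {4, 7}:
G(0) = 0
G(1) = mex{} = 0
G(2) = mex{} = 0
G(3) = mex{} = 0
G(4) = mex{0} = 1
G(5) = mex{0} = 1
G(6) = mex{0} = 1
G(7) = mex{0,0} = 1
G(8) = mex{1,0} = 2
G(9) = mex{1,0} = 2
G(10) = mex{1,0} = 2
G(11) = mex{1,1} = 0
G_B(11) = 0.
Combined Grundy value = 1 ⊕ 0 = 1.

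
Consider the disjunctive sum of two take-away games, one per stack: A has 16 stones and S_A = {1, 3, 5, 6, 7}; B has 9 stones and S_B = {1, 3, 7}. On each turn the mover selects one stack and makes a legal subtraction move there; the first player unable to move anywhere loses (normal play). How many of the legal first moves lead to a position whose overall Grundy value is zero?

5

Stack A, S = {1, 3, 5, 6, 7}:
G(0) = 0
G(1) = mex{0} = 1
G(2) = mex{1} = 0
G(3) = mex{0,0} = 1
G(4) = mex{1,1} = 0
G(5) = mex{0,0,0} = 1
G(6) = mex{1,1,1,0} = 2
G(7) = mex{2,0,0,1,0} = 3
G(8) = mex{3,1,1,0,1} = 2
G(9) = mex{2,2,0,1,0} = 3
G(10) = mex{3,3,1,0,1} = 2
G(11) = mex{2,2,2,1,0} = 3
G(12) = mex{3,3,3,2,1} = 0
G(13) = mex{0,2,2,3,2} = 1
G(14) = mex{1,3,3,2,3} = 0
G(15) = mex{0,0,2,3,2} = 1
G(16) = mex{1,1,3,2,3} = 0
G_A(16) = 0.
Stack B, S = {1, 3, 7}:
G(0) = 0
G(1) = mex{0} = 1
G(2) = mex{1} = 0
G(3) = mex{0,0} = 1
G(4) = mex{1,1} = 0
G(5) = mex{0,0} = 1
G(6) = mex{1,1} = 0
G(7) = mex{0,0,0} = 1
G(8) = mex{1,1,1} = 0
G(9) = mex{0,0,0} = 1
G_B(9) = 1.
Combined Grundy value = 0 ⊕ 1 = 1.
A winning move leaves total XOR = 0, i.e. changes one component's Grundy value g to g ⊕ X where X is the current total.
Stack A: need g' = 0⊕1 = 1. Options: 16−1→G=1, 16−3→G=1, 16−5→G=3, 16−6→G=2, 16−7→G=3. Hits: 2.
Stack B: need g' = 1⊕1 = 0. Options: 9−1→G=0, 9−3→G=0, 9−7→G=0. Hits: 3.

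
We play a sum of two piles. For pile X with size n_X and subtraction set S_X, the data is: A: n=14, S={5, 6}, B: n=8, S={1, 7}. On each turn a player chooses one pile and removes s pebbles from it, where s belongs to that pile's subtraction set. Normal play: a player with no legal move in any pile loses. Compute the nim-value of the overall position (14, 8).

Pile A, S = {5, 6}:
G(0) = 0
G(1) = mex{} = 0
G(2) = mex{} = 0
G(3) = mex{} = 0
G(4) = mex{} = 0
G(5) = mex{0} = 1
G(6) = mex{0,0} = 1
G(7) = mex{0,0} = 1
G(8) = mex{0,0} = 1
G(9) = mex{0,0} = 1
G(10) = mex{1,0} = 2
G(11) = mex{1,1} = 0
G(12) = mex{1,1} = 0
G(13) = mex{1,1} = 0
G(14) = mex{1,1} = 0
G_A(14) = 0.
Pile B, S = {1, 7}:
n : 0 1 2 3 4 5 6 7 8
G : 0 1 0 1 0 1 0 1 0
G_B(8) = 0.
Combined Grundy value = 0 ⊕ 0 = 0.

0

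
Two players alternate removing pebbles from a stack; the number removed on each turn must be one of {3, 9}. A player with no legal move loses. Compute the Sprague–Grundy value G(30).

0

G(0) = 0
G(1) = mex{} = 0
G(2) = mex{} = 0
G(3) = mex{0} = 1
G(4) = mex{0} = 1
G(5) = mex{0} = 1
G(6) = mex{1} = 0
G(7) = mex{1} = 0
G(8) = mex{1} = 0
G(9) = mex{0,0} = 1
G(10) = mex{0,0} = 1
G(11) = mex{0,0} = 1
G(12) = mex{1,1} = 0
G(13) = mex{1,1} = 0
G(14) = mex{1,1} = 0
G(15) = mex{0,0} = 1
G(16) = mex{0,0} = 1
G(17) = mex{0,0} = 1
G(18) = mex{1,1} = 0
G(19) = mex{1,1} = 0
G(20) = mex{1,1} = 0
G(21) = mex{0,0} = 1
G(22) = mex{0,0} = 1
G(23) = mex{0,0} = 1
G(24) = mex{1,1} = 0
G(25) = mex{1,1} = 0
G(26) = mex{1,1} = 0
G(27) = mex{0,0} = 1
G(28) = mex{0,0} = 1
G(29) = mex{0,0} = 1
G(30) = mex{1,1} = 0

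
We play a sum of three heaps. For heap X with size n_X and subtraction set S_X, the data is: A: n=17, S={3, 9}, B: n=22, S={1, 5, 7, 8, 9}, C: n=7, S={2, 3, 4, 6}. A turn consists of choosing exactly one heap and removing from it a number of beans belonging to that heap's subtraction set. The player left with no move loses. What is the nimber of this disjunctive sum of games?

2

Heap A, S = {3, 9}:
G(0) = 0
G(1) = mex{} = 0
G(2) = mex{} = 0
G(3) = mex{0} = 1
G(4) = mex{0} = 1
G(5) = mex{0} = 1
G(6) = mex{1} = 0
G(7) = mex{1} = 0
G(8) = mex{1} = 0
G(9) = mex{0,0} = 1
G(10) = mex{0,0} = 1
G(11) = mex{0,0} = 1
G(12) = mex{1,1} = 0
G(13) = mex{1,1} = 0
G(14) = mex{1,1} = 0
G(15) = mex{0,0} = 1
G(16) = mex{0,0} = 1
G(17) = mex{0,0} = 1
G_A(17) = 1.
Heap B, S = {1, 5, 7, 8, 9}:
n :  0  1  2  3  4  5  6  7  8  9 10 11 12 13 14 15 16 17 18 19 20 21 22
G :  0  1  0  1  0  1  0  1  2  3  2  3  2  3  2  3  0  1  0  1  0  1  0
G_B(22) = 0.
Heap C, S = {2, 3, 4, 6}:
n : 0 1 2 3 4 5 6 7
G : 0 0 1 1 2 2 3 3
G_C(7) = 3.
Combined Grundy value = 1 ⊕ 0 ⊕ 3 = 2.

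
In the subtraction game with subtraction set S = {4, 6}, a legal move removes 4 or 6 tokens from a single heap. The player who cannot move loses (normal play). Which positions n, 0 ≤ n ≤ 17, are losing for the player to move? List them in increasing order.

0, 1, 2, 3, 10, 11, 12, 13

G(0) = 0
G(1) = mex{} = 0
G(2) = mex{} = 0
G(3) = mex{} = 0
G(4) = mex{0} = 1
G(5) = mex{0} = 1
G(6) = mex{0,0} = 1
G(7) = mex{0,0} = 1
G(8) = mex{1,0} = 2
G(9) = mex{1,0} = 2
G(10) = mex{1,1} = 0
G(11) = mex{1,1} = 0
G(12) = mex{2,1} = 0
G(13) = mex{2,1} = 0
G(14) = mex{0,2} = 1
G(15) = mex{0,2} = 1
G(16) = mex{0,0} = 1
G(17) = mex{0,0} = 1
P-positions are exactly the n with G(n) = 0.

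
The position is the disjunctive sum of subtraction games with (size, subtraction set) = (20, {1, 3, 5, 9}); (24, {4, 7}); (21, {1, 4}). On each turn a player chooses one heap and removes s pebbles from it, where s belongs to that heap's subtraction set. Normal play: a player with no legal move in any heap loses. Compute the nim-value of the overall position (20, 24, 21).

Heap A, S = {1, 3, 5, 9}:
G(0) = 0
G(1) = mex{0} = 1
G(2) = mex{1} = 0
G(3) = mex{0,0} = 1
G(4) = mex{1,1} = 0
G(5) = mex{0,0,0} = 1
G(6) = mex{1,1,1} = 0
G(7) = mex{0,0,0} = 1
G(8) = mex{1,1,1} = 0
G(9) = mex{0,0,0,0} = 1
G(10) = mex{1,1,1,1} = 0
G(11) = mex{0,0,0,0} = 1
G(12) = mex{1,1,1,1} = 0
G(13) = mex{0,0,0,0} = 1
G(14) = mex{1,1,1,1} = 0
G(15) = mex{0,0,0,0} = 1
G(16) = mex{1,1,1,1} = 0
G(17) = mex{0,0,0,0} = 1
G(18) = mex{1,1,1,1} = 0
G(19) = mex{0,0,0,0} = 1
G(20) = mex{1,1,1,1} = 0
G_A(20) = 0.
Heap B, S = {4, 7}:
n :  0  1  2  3  4  5  6  7  8  9 10 11 12 13 14 15 16 17 18 19 20 21 22 23 24
G :  0  0  0  0  1  1  1  1  2  2  2  0  0  0  0  1  1  1  1  2  2  2  0  0  0
G_B(24) = 0.
Heap C, S = {1, 4}:
n :  0  1  2  3  4  5  6  7  8  9 10 11 12 13 14 15 16 17 18 19 20 21
G :  0  1  0  1  2  0  1  0  1  2  0  1  0  1  2  0  1  0  1  2  0  1
G_C(21) = 1.
Combined Grundy value = 0 ⊕ 0 ⊕ 1 = 1.

1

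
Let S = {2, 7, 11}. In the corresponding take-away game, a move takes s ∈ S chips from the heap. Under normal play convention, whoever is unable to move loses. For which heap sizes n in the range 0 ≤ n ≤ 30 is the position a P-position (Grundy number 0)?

0, 1, 4, 5, 9, 10, 13, 14, 18, 19, 22, 23, 27, 28

n :  0  1  2  3  4  5  6  7  8  9 10 11 12 13 14 15 16 17 18 19 20 21 22 23 24 25 26 27 28 29 30
G :  0  0  1  1  0  0  1  1  2  0  0  1  1  0  0  1  1  2  0  0  1  1  0  0  1  1  2  0  0  1  1
P-positions are exactly the n with G(n) = 0.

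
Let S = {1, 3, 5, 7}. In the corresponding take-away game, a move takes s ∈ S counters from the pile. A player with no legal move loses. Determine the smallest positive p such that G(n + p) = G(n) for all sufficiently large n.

2

n :  0  1  2  3  4  5  6  7  8  9 10 11 12 13 14
G :  0  1  0  1  0  1  0  1  0  1  0  1  0  1  0
G(n+2) = G(n) holds for n = 0,…,6 (a full window of length max(S) = 7), so the sequence is purely periodic with period 2.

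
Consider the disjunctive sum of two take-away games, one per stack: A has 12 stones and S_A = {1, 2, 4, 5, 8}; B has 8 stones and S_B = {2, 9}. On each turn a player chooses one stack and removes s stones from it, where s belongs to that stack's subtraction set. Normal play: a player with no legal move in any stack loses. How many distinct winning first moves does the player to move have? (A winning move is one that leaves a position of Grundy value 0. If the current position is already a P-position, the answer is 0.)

Stack A, S = {1, 2, 4, 5, 8}:
n :  0  1  2  3  4  5  6  7  8  9 10 11 12
G :  0  1  2  0  1  2  0  1  2  0  1  2  0
G_A(12) = 0.
Stack B, S = {2, 9}:
G(0) = 0
G(1) = mex{} = 0
G(2) = mex{0} = 1
G(3) = mex{0} = 1
G(4) = mex{1} = 0
G(5) = mex{1} = 0
G(6) = mex{0} = 1
G(7) = mex{0} = 1
G(8) = mex{1} = 0
G_B(8) = 0.
Combined Grundy value = 0 ⊕ 0 = 0.
A winning move leaves total XOR = 0, i.e. changes one component's Grundy value g to g ⊕ X where X is the current total.
Stack A: target g' = 0⊕0 = 0, but every legal move changes the Grundy value (mex property), so 0 moves.
Stack B: target g' = 0⊕0 = 0, but every legal move changes the Grundy value (mex property), so 0 moves.

0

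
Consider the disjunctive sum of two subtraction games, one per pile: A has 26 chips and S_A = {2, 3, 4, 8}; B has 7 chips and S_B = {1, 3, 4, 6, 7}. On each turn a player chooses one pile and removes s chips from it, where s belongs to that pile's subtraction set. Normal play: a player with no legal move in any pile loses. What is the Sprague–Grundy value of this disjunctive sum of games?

Pile A, S = {2, 3, 4, 8}:
n :  0  1  2  3  4  5  6  7  8  9 10 11 12 13 14 15 16 17 18 19 20 21 22 23 24 25 26
G :  0  0  1  1  2  2  0  0  1  1  2  2  0  0  1  1  2  2  0  0  1  1  2  2  0  0  1
G_A(26) = 1.
Pile B, S = {1, 3, 4, 6, 7}:
G(0) = 0
G(1) = mex{0} = 1
G(2) = mex{1} = 0
G(3) = mex{0,0} = 1
G(4) = mex{1,1,0} = 2
G(5) = mex{2,0,1} = 3
G(6) = mex{3,1,0,0} = 2
G(7) = mex{2,2,1,1,0} = 3
G_B(7) = 3.
Combined Grundy value = 1 ⊕ 3 = 2.

2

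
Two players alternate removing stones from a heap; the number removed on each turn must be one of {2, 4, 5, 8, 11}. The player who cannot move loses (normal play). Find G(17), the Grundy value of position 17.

n :  0  1  2  3  4  5  6  7  8  9 10 11 12 13 14 15 16 17
G :  0  0  1  1  2  2  3  0  4  1  0  2  1  0  2  1  0  2

2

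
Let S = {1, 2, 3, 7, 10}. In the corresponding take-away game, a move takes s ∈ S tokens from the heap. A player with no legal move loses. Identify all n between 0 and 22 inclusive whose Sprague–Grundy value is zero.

0, 4, 8, 12, 16, 20

G(0) = 0
G(1) = mex{0} = 1
G(2) = mex{1,0} = 2
G(3) = mex{2,1,0} = 3
G(4) = mex{3,2,1} = 0
G(5) = mex{0,3,2} = 1
G(6) = mex{1,0,3} = 2
G(7) = mex{2,1,0,0} = 3
G(8) = mex{3,2,1,1} = 0
G(9) = mex{0,3,2,2} = 1
G(10) = mex{1,0,3,3,0} = 2
G(11) = mex{2,1,0,0,1} = 3
G(12) = mex{3,2,1,1,2} = 0
G(13) = mex{0,3,2,2,3} = 1
G(14) = mex{1,0,3,3,0} = 2
G(15) = mex{2,1,0,0,1} = 3
G(16) = mex{3,2,1,1,2} = 0
G(17) = mex{0,3,2,2,3} = 1
G(18) = mex{1,0,3,3,0} = 2
G(19) = mex{2,1,0,0,1} = 3
G(20) = mex{3,2,1,1,2} = 0
G(21) = mex{0,3,2,2,3} = 1
G(22) = mex{1,0,3,3,0} = 2
P-positions are exactly the n with G(n) = 0.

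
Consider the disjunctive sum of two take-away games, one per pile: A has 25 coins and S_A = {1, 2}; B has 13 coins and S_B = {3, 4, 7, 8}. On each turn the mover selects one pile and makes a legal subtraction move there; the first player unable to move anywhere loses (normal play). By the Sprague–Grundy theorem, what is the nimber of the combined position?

1

Pile A, S = {1, 2}:
G(0) = 0
G(1) = mex{0} = 1
G(2) = mex{1,0} = 2
G(3) = mex{2,1} = 0
G(4) = mex{0,2} = 1
G(5) = mex{1,0} = 2
G(6) = mex{2,1} = 0
G(7) = mex{0,2} = 1
G(8) = mex{1,0} = 2
G(9) = mex{2,1} = 0
G(10) = mex{0,2} = 1
G(11) = mex{1,0} = 2
G(12) = mex{2,1} = 0
G(13) = mex{0,2} = 1
G(14) = mex{1,0} = 2
G(15) = mex{2,1} = 0
G(16) = mex{0,2} = 1
G(17) = mex{1,0} = 2
G(18) = mex{2,1} = 0
G(19) = mex{0,2} = 1
G(20) = mex{1,0} = 2
G(21) = mex{2,1} = 0
G(22) = mex{0,2} = 1
G(23) = mex{1,0} = 2
G(24) = mex{2,1} = 0
G(25) = mex{0,2} = 1
G_A(25) = 1.
Pile B, S = {3, 4, 7, 8}:
n :  0  1  2  3  4  5  6  7  8  9 10 11 12 13
G :  0  0  0  1  1  1  2  2  2  3  3  0  0  0
G_B(13) = 0.
Combined Grundy value = 1 ⊕ 0 = 1.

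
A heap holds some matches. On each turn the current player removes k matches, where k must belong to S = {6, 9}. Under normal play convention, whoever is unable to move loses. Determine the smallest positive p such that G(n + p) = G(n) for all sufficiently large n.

15

G(0) = 0
G(1) = mex{} = 0
G(2) = mex{} = 0
G(3) = mex{} = 0
G(4) = mex{} = 0
G(5) = mex{} = 0
G(6) = mex{0} = 1
G(7) = mex{0} = 1
G(8) = mex{0} = 1
G(9) = mex{0,0} = 1
G(10) = mex{0,0} = 1
G(11) = mex{0,0} = 1
G(12) = mex{1,0} = 2
G(13) = mex{1,0} = 2
G(14) = mex{1,0} = 2
G(15) = mex{1,1} = 0
G(16) = mex{1,1} = 0
G(17) = mex{1,1} = 0
G(18) = mex{2,1} = 0
G(19) = mex{2,1} = 0
G(20) = mex{2,1} = 0
G(21) = mex{0,2} = 1
G(22) = mex{0,2} = 1
G(23) = mex{0,2} = 1
G(24) = mex{0,0} = 1
G(25) = mex{0,0} = 1
G(26) = mex{0,0} = 1
G(27) = mex{1,0} = 2
G(28) = mex{1,0} = 2
G(29) = mex{1,0} = 2
G(30) = mex{1,1} = 0
G(31) = mex{1,1} = 0
G(n+15) = G(n) holds for n = 0,…,8 (a full window of length max(S) = 9), so the sequence is purely periodic with period 15.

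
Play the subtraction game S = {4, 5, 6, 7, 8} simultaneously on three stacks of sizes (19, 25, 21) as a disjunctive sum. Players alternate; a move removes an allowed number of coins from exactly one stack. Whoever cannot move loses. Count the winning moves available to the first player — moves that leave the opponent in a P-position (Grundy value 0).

All stacks use S = {4, 5, 6, 7, 8}:
G(0) = 0
G(1) = mex{} = 0
G(2) = mex{} = 0
G(3) = mex{} = 0
G(4) = mex{0} = 1
G(5) = mex{0,0} = 1
G(6) = mex{0,0,0} = 1
G(7) = mex{0,0,0,0} = 1
G(8) = mex{1,0,0,0,0} = 2
G(9) = mex{1,1,0,0,0} = 2
G(10) = mex{1,1,1,0,0} = 2
G(11) = mex{1,1,1,1,0} = 2
G(12) = mex{2,1,1,1,1} = 0
G(13) = mex{2,2,1,1,1} = 0
G(14) = mex{2,2,2,1,1} = 0
G(15) = mex{2,2,2,2,1} = 0
G(16) = mex{0,2,2,2,2} = 1
G(17) = mex{0,0,2,2,2} = 1
G(18) = mex{0,0,0,2,2} = 1
G(19) = mex{0,0,0,0,2} = 1
G(20) = mex{1,0,0,0,0} = 2
G(21) = mex{1,1,0,0,0} = 2
G(22) = mex{1,1,1,0,0} = 2
G(23) = mex{1,1,1,1,0} = 2
G(24) = mex{2,1,1,1,1} = 0
G(25) = mex{2,2,1,1,1} = 0
Stack A: G(19) = 1.
Stack B: G(25) = 0.
Stack C: G(21) = 2.
Combined Grundy value = 1 ⊕ 0 ⊕ 2 = 3.
A winning move leaves total XOR = 0, i.e. changes one component's Grundy value g to g ⊕ X where X is the current total.
Stack A: need g' = 1⊕3 = 2. Options: 19−4→G=0, 19−5→G=0, 19−6→G=0, 19−7→G=0, 19−8→G=2. Hits: 1.
Stack B: need g' = 0⊕3 = 3. Options: 25−4→G=2, 25−5→G=2, 25−6→G=1, 25−7→G=1, 25−8→G=1. Hits: 0.
Stack C: need g' = 2⊕3 = 1. Options: 21−4→G=1, 21−5→G=1, 21−6→G=0, 21−7→G=0, 21−8→G=0. Hits: 2.

3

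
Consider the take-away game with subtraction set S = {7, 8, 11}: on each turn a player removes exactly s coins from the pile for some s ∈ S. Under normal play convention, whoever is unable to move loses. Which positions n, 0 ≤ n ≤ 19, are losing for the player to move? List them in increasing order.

0, 1, 2, 3, 4, 5, 6, 18, 19

n :  0  1  2  3  4  5  6  7  8  9 10 11 12 13 14 15 16 17 18 19
G :  0  0  0  0  0  0  0  1  1  1  1  1  1  1  2  2  2  2  0  0
P-positions are exactly the n with G(n) = 0.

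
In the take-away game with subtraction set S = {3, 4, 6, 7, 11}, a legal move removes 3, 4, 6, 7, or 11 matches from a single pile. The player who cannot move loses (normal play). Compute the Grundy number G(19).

3

n :  0  1  2  3  4  5  6  7  8  9 10 11 12 13 14 15 16 17 18 19
G :  0  0  0  1  1  1  2  2  2  3  0  3  4  1  4  0  2  5  1  3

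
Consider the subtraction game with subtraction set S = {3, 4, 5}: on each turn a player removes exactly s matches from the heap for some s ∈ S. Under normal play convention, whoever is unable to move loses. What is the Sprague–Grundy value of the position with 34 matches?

0

n :  0  1  2  3  4  5  6  7  8  9 10 11 12 13 14 15 16 17 18 19 20 21 22 23 24 25 26 27 28 29 30 31 32 33 34
G :  0  0  0  1  1  1  2  2  0  0  0  1  1  1  2  2  0  0  0  1  1  1  2  2  0  0  0  1  1  1  2  2  0  0  0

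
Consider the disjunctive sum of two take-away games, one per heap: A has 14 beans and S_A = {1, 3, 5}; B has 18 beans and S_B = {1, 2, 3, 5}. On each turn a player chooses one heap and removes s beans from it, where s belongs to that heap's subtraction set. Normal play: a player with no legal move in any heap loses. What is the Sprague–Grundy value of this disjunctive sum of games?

Heap A, S = {1, 3, 5}:
G(0) = 0
G(1) = mex{0} = 1
G(2) = mex{1} = 0
G(3) = mex{0,0} = 1
G(4) = mex{1,1} = 0
G(5) = mex{0,0,0} = 1
G(6) = mex{1,1,1} = 0
G(7) = mex{0,0,0} = 1
G(8) = mex{1,1,1} = 0
G(9) = mex{0,0,0} = 1
G(10) = mex{1,1,1} = 0
G(11) = mex{0,0,0} = 1
G(12) = mex{1,1,1} = 0
G(13) = mex{0,0,0} = 1
G(14) = mex{1,1,1} = 0
G_A(14) = 0.
Heap B, S = {1, 2, 3, 5}:
G(0) = 0
G(1) = mex{0} = 1
G(2) = mex{1,0} = 2
G(3) = mex{2,1,0} = 3
G(4) = mex{3,2,1} = 0
G(5) = mex{0,3,2,0} = 1
G(6) = mex{1,0,3,1} = 2
G(7) = mex{2,1,0,2} = 3
G(8) = mex{3,2,1,3} = 0
G(9) = mex{0,3,2,0} = 1
G(10) = mex{1,0,3,1} = 2
G(11) = mex{2,1,0,2} = 3
G(12) = mex{3,2,1,3} = 0
G(13) = mex{0,3,2,0} = 1
G(14) = mex{1,0,3,1} = 2
G(15) = mex{2,1,0,2} = 3
G(16) = mex{3,2,1,3} = 0
G(17) = mex{0,3,2,0} = 1
G(18) = mex{1,0,3,1} = 2
G_B(18) = 2.
Combined Grundy value = 0 ⊕ 2 = 2.

2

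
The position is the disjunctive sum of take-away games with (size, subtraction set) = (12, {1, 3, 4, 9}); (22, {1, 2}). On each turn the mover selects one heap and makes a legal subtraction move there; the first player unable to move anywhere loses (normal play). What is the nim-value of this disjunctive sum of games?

Heap A, S = {1, 3, 4, 9}:
G(0) = 0
G(1) = mex{0} = 1
G(2) = mex{1} = 0
G(3) = mex{0,0} = 1
G(4) = mex{1,1,0} = 2
G(5) = mex{2,0,1} = 3
G(6) = mex{3,1,0} = 2
G(7) = mex{2,2,1} = 0
G(8) = mex{0,3,2} = 1
G(9) = mex{1,2,3,0} = 4
G(10) = mex{4,0,2,1} = 3
G(11) = mex{3,1,0,0} = 2
G(12) = mex{2,4,1,1} = 0
G_A(12) = 0.
Heap B, S = {1, 2}:
n :  0  1  2  3  4  5  6  7  8  9 10 11 12 13 14 15 16 17 18 19 20 21 22
G :  0  1  2  0  1  2  0  1  2  0  1  2  0  1  2  0  1  2  0  1  2  0  1
G_B(22) = 1.
Combined Grundy value = 0 ⊕ 1 = 1.

1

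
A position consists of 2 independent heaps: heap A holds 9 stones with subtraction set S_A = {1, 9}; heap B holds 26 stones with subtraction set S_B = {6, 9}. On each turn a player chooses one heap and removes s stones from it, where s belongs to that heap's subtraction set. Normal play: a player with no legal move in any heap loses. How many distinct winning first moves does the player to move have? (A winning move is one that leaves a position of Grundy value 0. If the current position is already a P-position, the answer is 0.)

Heap A, S = {1, 9}:
n : 0 1 2 3 4 5 6 7 8 9
G : 0 1 0 1 0 1 0 1 0 1
G_A(9) = 1.
Heap B, S = {6, 9}:
n :  0  1  2  3  4  5  6  7  8  9 10 11 12 13 14 15 16 17 18 19 20 21 22 23 24 25 26
G :  0  0  0  0  0  0  1  1  1  1  1  1  2  2  2  0  0  0  0  0  0  1  1  1  1  1  1
G_B(26) = 1.
Combined Grundy value = 1 ⊕ 1 = 0.
A winning move leaves total XOR = 0, i.e. changes one component's Grundy value g to g ⊕ X where X is the current total.
Heap A: target g' = 1⊕0 = 1, but every legal move changes the Grundy value (mex property), so 0 moves.
Heap B: target g' = 1⊕0 = 1, but every legal move changes the Grundy value (mex property), so 0 moves.

0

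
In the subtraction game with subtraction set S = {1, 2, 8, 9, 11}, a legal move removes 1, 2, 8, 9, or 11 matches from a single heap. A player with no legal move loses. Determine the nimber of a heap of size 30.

G(0) = 0
G(1) = mex{0} = 1
G(2) = mex{1,0} = 2
G(3) = mex{2,1} = 0
G(4) = mex{0,2} = 1
G(5) = mex{1,0} = 2
G(6) = mex{2,1} = 0
G(7) = mex{0,2} = 1
G(8) = mex{1,0,0} = 2
G(9) = mex{2,1,1,0} = 3
G(10) = mex{3,2,2,1} = 0
G(11) = mex{0,3,0,2,0} = 1
G(12) = mex{1,0,1,0,1} = 2
G(13) = mex{2,1,2,1,2} = 0
G(14) = mex{0,2,0,2,0} = 1
G(15) = mex{1,0,1,0,1} = 2
G(16) = mex{2,1,2,1,2} = 0
G(17) = mex{0,2,3,2,0} = 1
G(18) = mex{1,0,0,3,1} = 2
G(19) = mex{2,1,1,0,2} = 3
G(20) = mex{3,2,2,1,3} = 0
G(21) = mex{0,3,0,2,0} = 1
G(22) = mex{1,0,1,0,1} = 2
G(23) = mex{2,1,2,1,2} = 0
G(24) = mex{0,2,0,2,0} = 1
G(25) = mex{1,0,1,0,1} = 2
G(26) = mex{2,1,2,1,2} = 0
G(27) = mex{0,2,3,2,0} = 1
G(28) = mex{1,0,0,3,1} = 2
G(29) = mex{2,1,1,0,2} = 3
G(30) = mex{3,2,2,1,3} = 0

0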